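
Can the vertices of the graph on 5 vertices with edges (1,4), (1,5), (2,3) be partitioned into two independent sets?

Step 1: Attempt 2-coloring using BFS:
  Start at vertex 1, assign color 0
  Color vertex 4 with color 1 (neighbor of 1)
  Color vertex 5 with color 1 (neighbor of 1)
  Start new component at vertex 2, assign color 0
  Color vertex 3 with color 1 (neighbor of 2)

Step 2: 2-coloring succeeded. No conflicts found.
  Set A (color 0): {1, 2}
  Set B (color 1): {3, 4, 5}

The graph is bipartite with partition {1, 2}, {3, 4, 5}.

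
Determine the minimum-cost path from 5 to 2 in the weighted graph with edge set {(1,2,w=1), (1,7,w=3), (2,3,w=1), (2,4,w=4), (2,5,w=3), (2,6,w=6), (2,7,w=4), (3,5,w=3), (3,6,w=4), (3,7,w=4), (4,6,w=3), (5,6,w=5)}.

Step 1: Build adjacency list with weights:
  1: 2(w=1), 7(w=3)
  2: 1(w=1), 3(w=1), 4(w=4), 5(w=3), 6(w=6), 7(w=4)
  3: 2(w=1), 5(w=3), 6(w=4), 7(w=4)
  4: 2(w=4), 6(w=3)
  5: 2(w=3), 3(w=3), 6(w=5)
  6: 2(w=6), 3(w=4), 4(w=3), 5(w=5)
  7: 1(w=3), 2(w=4), 3(w=4)

Step 2: Apply Dijkstra's algorithm from vertex 5:
  Visit vertex 5 (distance=0)
    Update dist[2] = 3
    Update dist[3] = 3
    Update dist[6] = 5
  Visit vertex 2 (distance=3)
    Update dist[1] = 4
    Update dist[4] = 7
    Update dist[7] = 7

Step 3: Shortest path: 5 -> 2
Total weight: 3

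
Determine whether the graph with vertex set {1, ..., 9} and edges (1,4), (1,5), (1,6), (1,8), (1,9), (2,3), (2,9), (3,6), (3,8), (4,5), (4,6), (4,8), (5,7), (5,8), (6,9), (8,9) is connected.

Step 1: Build adjacency list from edges:
  1: 4, 5, 6, 8, 9
  2: 3, 9
  3: 2, 6, 8
  4: 1, 5, 6, 8
  5: 1, 4, 7, 8
  6: 1, 3, 4, 9
  7: 5
  8: 1, 3, 4, 5, 9
  9: 1, 2, 6, 8

Step 2: Run BFS/DFS from vertex 1:
  Visited: {1, 4, 5, 6, 8, 9, 7, 3, 2}
  Reached 9 of 9 vertices

Step 3: All 9 vertices reached from vertex 1, so the graph is connected.
Answer: Yes, the graph is connected.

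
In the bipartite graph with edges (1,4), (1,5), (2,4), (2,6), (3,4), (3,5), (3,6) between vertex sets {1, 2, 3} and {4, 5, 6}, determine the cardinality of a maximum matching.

Step 1: List the neighbors of each left vertex:
  1: 4, 5
  2: 4, 6
  3: 4, 5, 6

Step 2: Greedily match left vertices, then look for augmenting paths:
  Match 1 -- 4
  Match 2 -- 6
  Match 3 -- 5
  No augmenting path remains.

Step 3: Verify this is maximum:
  Matching size 3 = min(|L|, |R|) = min(3, 3), which is an upper bound, so this matching is maximum.

Maximum matching: {(1,4), (2,6), (3,5)}
Size: 3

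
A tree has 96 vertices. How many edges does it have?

A tree on n vertices always has exactly n - 1 edges.
For n = 96: edges = 96 - 1 = 95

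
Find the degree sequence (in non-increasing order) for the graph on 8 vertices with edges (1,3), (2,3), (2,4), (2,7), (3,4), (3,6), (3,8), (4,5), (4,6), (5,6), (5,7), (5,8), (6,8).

Step 1: Count edges incident to each vertex:
  deg(1) = 1 (neighbors: 3)
  deg(2) = 3 (neighbors: 3, 4, 7)
  deg(3) = 5 (neighbors: 1, 2, 4, 6, 8)
  deg(4) = 4 (neighbors: 2, 3, 5, 6)
  deg(5) = 4 (neighbors: 4, 6, 7, 8)
  deg(6) = 4 (neighbors: 3, 4, 5, 8)
  deg(7) = 2 (neighbors: 2, 5)
  deg(8) = 3 (neighbors: 3, 5, 6)

Step 2: Sort degrees in non-increasing order:
  Degrees: [1, 3, 5, 4, 4, 4, 2, 3] -> sorted: [5, 4, 4, 4, 3, 3, 2, 1]

Degree sequence: [5, 4, 4, 4, 3, 3, 2, 1]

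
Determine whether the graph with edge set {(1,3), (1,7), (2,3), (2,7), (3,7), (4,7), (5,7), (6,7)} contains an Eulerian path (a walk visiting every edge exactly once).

Step 1: Find the degree of each vertex:
  deg(1) = 2
  deg(2) = 2
  deg(3) = 3
  deg(4) = 1
  deg(5) = 1
  deg(6) = 1
  deg(7) = 6

Step 2: Count vertices with odd degree:
  Odd-degree vertices: 3, 4, 5, 6 (4 total)

Step 3: Apply Euler's theorem:
  - Eulerian circuit exists iff graph is connected and all vertices have even degree
  - Eulerian path exists iff graph is connected and has 0 or 2 odd-degree vertices

Graph has 4 odd-degree vertices (need 0 or 2).
Neither Eulerian path nor Eulerian circuit exists.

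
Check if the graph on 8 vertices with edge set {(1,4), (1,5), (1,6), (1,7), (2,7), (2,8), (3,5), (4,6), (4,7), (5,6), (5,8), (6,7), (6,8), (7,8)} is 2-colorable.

Step 1: Attempt 2-coloring using BFS:
  Start at vertex 1, assign color 0
  Color vertex 4 with color 1 (neighbor of 1)
  Color vertex 5 with color 1 (neighbor of 1)
  Color vertex 6 with color 1 (neighbor of 1)
  Color vertex 7 with color 1 (neighbor of 1)

Step 2: Conflict found! Vertices 4 and 6 are adjacent but have the same color.
This means the graph contains an odd cycle.

The graph is NOT bipartite.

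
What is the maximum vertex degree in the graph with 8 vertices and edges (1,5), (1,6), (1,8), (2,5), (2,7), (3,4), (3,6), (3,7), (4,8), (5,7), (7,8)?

Step 1: Count edges incident to each vertex:
  deg(1) = 3 (neighbors: 5, 6, 8)
  deg(2) = 2 (neighbors: 5, 7)
  deg(3) = 3 (neighbors: 4, 6, 7)
  deg(4) = 2 (neighbors: 3, 8)
  deg(5) = 3 (neighbors: 1, 2, 7)
  deg(6) = 2 (neighbors: 1, 3)
  deg(7) = 4 (neighbors: 2, 3, 5, 8)
  deg(8) = 3 (neighbors: 1, 4, 7)

Step 2: Find maximum:
  max(3, 2, 3, 2, 3, 2, 4, 3) = 4 (vertex 7)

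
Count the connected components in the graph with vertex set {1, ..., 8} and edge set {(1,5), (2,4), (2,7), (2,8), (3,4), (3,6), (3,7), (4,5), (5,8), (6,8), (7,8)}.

Step 1: Build adjacency list from edges:
  1: 5
  2: 4, 7, 8
  3: 4, 6, 7
  4: 2, 3, 5
  5: 1, 4, 8
  6: 3, 8
  7: 2, 3, 8
  8: 2, 5, 6, 7

Step 2: Run BFS/DFS from vertex 1:
  Visited: {1, 5, 4, 8, 2, 3, 6, 7}
  Reached 8 of 8 vertices

Step 3: All 8 vertices reached from vertex 1, so the graph is connected.
Number of connected components: 1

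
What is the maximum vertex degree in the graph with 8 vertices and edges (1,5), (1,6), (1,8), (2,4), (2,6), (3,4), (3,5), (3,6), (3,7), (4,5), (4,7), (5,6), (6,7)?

Step 1: Count edges incident to each vertex:
  deg(1) = 3 (neighbors: 5, 6, 8)
  deg(2) = 2 (neighbors: 4, 6)
  deg(3) = 4 (neighbors: 4, 5, 6, 7)
  deg(4) = 4 (neighbors: 2, 3, 5, 7)
  deg(5) = 4 (neighbors: 1, 3, 4, 6)
  deg(6) = 5 (neighbors: 1, 2, 3, 5, 7)
  deg(7) = 3 (neighbors: 3, 4, 6)
  deg(8) = 1 (neighbors: 1)

Step 2: Find maximum:
  max(3, 2, 4, 4, 4, 5, 3, 1) = 5 (vertex 6)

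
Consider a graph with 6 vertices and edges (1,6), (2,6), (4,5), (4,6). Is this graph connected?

Step 1: Build adjacency list from edges:
  1: 6
  2: 6
  3: (none)
  4: 5, 6
  5: 4
  6: 1, 2, 4

Step 2: Run BFS/DFS from vertex 1:
  Visited: {1, 6, 2, 4, 5}
  Reached 5 of 6 vertices

Step 3: Only 5 of 6 vertices reached. Graph is disconnected.
Connected components: {1, 2, 4, 5, 6}, {3}
Answer: No, the graph is not connected (2 components).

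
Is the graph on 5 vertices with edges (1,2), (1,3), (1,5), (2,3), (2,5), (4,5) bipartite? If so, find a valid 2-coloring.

Step 1: Attempt 2-coloring using BFS:
  Start at vertex 1, assign color 0
  Color vertex 2 with color 1 (neighbor of 1)
  Color vertex 3 with color 1 (neighbor of 1)
  Color vertex 5 with color 1 (neighbor of 1)

Step 2: Conflict found! Vertices 2 and 3 are adjacent but have the same color.
This means the graph contains an odd cycle.

The graph is NOT bipartite.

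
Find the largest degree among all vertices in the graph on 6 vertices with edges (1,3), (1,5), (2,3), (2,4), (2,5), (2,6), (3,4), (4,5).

Step 1: Count edges incident to each vertex:
  deg(1) = 2 (neighbors: 3, 5)
  deg(2) = 4 (neighbors: 3, 4, 5, 6)
  deg(3) = 3 (neighbors: 1, 2, 4)
  deg(4) = 3 (neighbors: 2, 3, 5)
  deg(5) = 3 (neighbors: 1, 2, 4)
  deg(6) = 1 (neighbors: 2)

Step 2: Find maximum:
  max(2, 4, 3, 3, 3, 1) = 4 (vertex 2)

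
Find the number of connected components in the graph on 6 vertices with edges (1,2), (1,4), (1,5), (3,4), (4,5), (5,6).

Step 1: Build adjacency list from edges:
  1: 2, 4, 5
  2: 1
  3: 4
  4: 1, 3, 5
  5: 1, 4, 6
  6: 5

Step 2: Run BFS/DFS from vertex 1:
  Visited: {1, 2, 4, 5, 3, 6}
  Reached 6 of 6 vertices

Step 3: All 6 vertices reached from vertex 1, so the graph is connected.
Number of connected components: 1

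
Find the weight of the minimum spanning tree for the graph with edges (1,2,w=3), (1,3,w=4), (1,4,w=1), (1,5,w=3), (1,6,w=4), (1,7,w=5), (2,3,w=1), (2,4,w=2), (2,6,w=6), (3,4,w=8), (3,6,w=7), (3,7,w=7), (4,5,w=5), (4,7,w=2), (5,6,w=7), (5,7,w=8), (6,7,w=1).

Apply Kruskal's algorithm (sort edges by weight, add if no cycle):

Sorted edges by weight:
  (1,4) w=1
  (2,3) w=1
  (6,7) w=1
  (2,4) w=2
  (4,7) w=2
  (1,2) w=3
  (1,5) w=3
  (1,3) w=4
  (1,6) w=4
  (1,7) w=5
  (4,5) w=5
  (2,6) w=6
  (3,6) w=7
  (3,7) w=7
  (5,6) w=7
  (3,4) w=8
  (5,7) w=8

Add edge (1,4) w=1 -- no cycle. Running total: 1
Add edge (2,3) w=1 -- no cycle. Running total: 2
Add edge (6,7) w=1 -- no cycle. Running total: 3
Add edge (2,4) w=2 -- no cycle. Running total: 5
Add edge (4,7) w=2 -- no cycle. Running total: 7
Skip edge (1,2) w=3 -- would create cycle
Add edge (1,5) w=3 -- no cycle. Running total: 10

MST edges: (1,4,w=1), (2,3,w=1), (6,7,w=1), (2,4,w=2), (4,7,w=2), (1,5,w=3)
Total MST weight: 1 + 1 + 1 + 2 + 2 + 3 = 10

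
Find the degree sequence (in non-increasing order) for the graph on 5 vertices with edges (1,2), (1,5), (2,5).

Step 1: Count edges incident to each vertex:
  deg(1) = 2 (neighbors: 2, 5)
  deg(2) = 2 (neighbors: 1, 5)
  deg(3) = 0 (neighbors: none)
  deg(4) = 0 (neighbors: none)
  deg(5) = 2 (neighbors: 1, 2)

Step 2: Sort degrees in non-increasing order:
  Degrees: [2, 2, 0, 0, 2] -> sorted: [2, 2, 2, 0, 0]

Degree sequence: [2, 2, 2, 0, 0]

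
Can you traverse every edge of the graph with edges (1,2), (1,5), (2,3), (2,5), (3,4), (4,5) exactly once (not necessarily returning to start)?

Step 1: Find the degree of each vertex:
  deg(1) = 2
  deg(2) = 3
  deg(3) = 2
  deg(4) = 2
  deg(5) = 3

Step 2: Count vertices with odd degree:
  Odd-degree vertices: 2, 5 (2 total)

Step 3: Apply Euler's theorem:
  - Eulerian circuit exists iff graph is connected and all vertices have even degree
  - Eulerian path exists iff graph is connected and has 0 or 2 odd-degree vertices

Graph is connected with exactly 2 odd-degree vertices (2, 5).
Eulerian path exists (starting and ending at the odd-degree vertices), but no Eulerian circuit.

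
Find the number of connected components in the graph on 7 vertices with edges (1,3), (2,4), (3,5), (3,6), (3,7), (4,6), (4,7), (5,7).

Step 1: Build adjacency list from edges:
  1: 3
  2: 4
  3: 1, 5, 6, 7
  4: 2, 6, 7
  5: 3, 7
  6: 3, 4
  7: 3, 4, 5

Step 2: Run BFS/DFS from vertex 1:
  Visited: {1, 3, 5, 6, 7, 4, 2}
  Reached 7 of 7 vertices

Step 3: All 7 vertices reached from vertex 1, so the graph is connected.
Number of connected components: 1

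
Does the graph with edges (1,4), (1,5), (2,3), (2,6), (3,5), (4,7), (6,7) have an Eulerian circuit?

Step 1: Find the degree of each vertex:
  deg(1) = 2
  deg(2) = 2
  deg(3) = 2
  deg(4) = 2
  deg(5) = 2
  deg(6) = 2
  deg(7) = 2

Step 2: Count vertices with odd degree:
  All vertices have even degree (0 odd-degree vertices)

Step 3: Apply Euler's theorem:
  - Eulerian circuit exists iff graph is connected and all vertices have even degree
  - Eulerian path exists iff graph is connected and has 0 or 2 odd-degree vertices

Graph is connected with 0 odd-degree vertices.
Both Eulerian circuit and Eulerian path exist.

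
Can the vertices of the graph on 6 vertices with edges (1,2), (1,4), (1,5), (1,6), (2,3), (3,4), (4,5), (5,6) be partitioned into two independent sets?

Step 1: Attempt 2-coloring using BFS:
  Start at vertex 1, assign color 0
  Color vertex 2 with color 1 (neighbor of 1)
  Color vertex 4 with color 1 (neighbor of 1)
  Color vertex 5 with color 1 (neighbor of 1)
  Color vertex 6 with color 1 (neighbor of 1)
  Color vertex 3 with color 0 (neighbor of 2)

Step 2: Conflict found! Vertices 4 and 5 are adjacent but have the same color.
This means the graph contains an odd cycle.

The graph is NOT bipartite.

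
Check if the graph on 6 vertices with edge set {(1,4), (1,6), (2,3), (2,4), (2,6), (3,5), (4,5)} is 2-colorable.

Step 1: Attempt 2-coloring using BFS:
  Start at vertex 1, assign color 0
  Color vertex 4 with color 1 (neighbor of 1)
  Color vertex 6 with color 1 (neighbor of 1)
  Color vertex 2 with color 0 (neighbor of 4)
  Color vertex 5 with color 0 (neighbor of 4)
  Color vertex 3 with color 1 (neighbor of 2)

Step 2: 2-coloring succeeded. No conflicts found.
  Set A (color 0): {1, 2, 5}
  Set B (color 1): {3, 4, 6}

The graph is bipartite with partition {1, 2, 5}, {3, 4, 6}.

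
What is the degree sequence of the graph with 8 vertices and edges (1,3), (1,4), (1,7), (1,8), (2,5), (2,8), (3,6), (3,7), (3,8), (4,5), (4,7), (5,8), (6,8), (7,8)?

Step 1: Count edges incident to each vertex:
  deg(1) = 4 (neighbors: 3, 4, 7, 8)
  deg(2) = 2 (neighbors: 5, 8)
  deg(3) = 4 (neighbors: 1, 6, 7, 8)
  deg(4) = 3 (neighbors: 1, 5, 7)
  deg(5) = 3 (neighbors: 2, 4, 8)
  deg(6) = 2 (neighbors: 3, 8)
  deg(7) = 4 (neighbors: 1, 3, 4, 8)
  deg(8) = 6 (neighbors: 1, 2, 3, 5, 6, 7)

Step 2: Sort degrees in non-increasing order:
  Degrees: [4, 2, 4, 3, 3, 2, 4, 6] -> sorted: [6, 4, 4, 4, 3, 3, 2, 2]

Degree sequence: [6, 4, 4, 4, 3, 3, 2, 2]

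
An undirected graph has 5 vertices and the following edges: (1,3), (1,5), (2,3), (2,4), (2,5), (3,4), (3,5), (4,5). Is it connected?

Step 1: Build adjacency list from edges:
  1: 3, 5
  2: 3, 4, 5
  3: 1, 2, 4, 5
  4: 2, 3, 5
  5: 1, 2, 3, 4

Step 2: Run BFS/DFS from vertex 1:
  Visited: {1, 3, 5, 2, 4}
  Reached 5 of 5 vertices

Step 3: All 5 vertices reached from vertex 1, so the graph is connected.
Answer: Yes, the graph is connected.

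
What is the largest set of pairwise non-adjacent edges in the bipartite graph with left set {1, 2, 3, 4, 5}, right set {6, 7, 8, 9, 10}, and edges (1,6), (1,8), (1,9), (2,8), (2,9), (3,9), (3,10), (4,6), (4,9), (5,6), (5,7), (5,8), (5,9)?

Step 1: List the neighbors of each left vertex:
  1: 6, 8, 9
  2: 8, 9
  3: 9, 10
  4: 6, 9
  5: 6, 7, 8, 9

Step 2: Greedily match left vertices, then look for augmenting paths:
  Match 1 -- 6
  Match 2 -- 8
  Match 3 -- 10
  Match 4 -- 9
  Match 5 -- 7
  No augmenting path remains.

Step 3: Verify this is maximum:
  Matching size 5 = min(|L|, |R|) = min(5, 5), which is an upper bound, so this matching is maximum.

Maximum matching: {(1,6), (2,8), (3,10), (4,9), (5,7)}
Size: 5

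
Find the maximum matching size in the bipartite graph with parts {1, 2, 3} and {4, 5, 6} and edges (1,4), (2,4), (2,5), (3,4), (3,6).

Step 1: List the neighbors of each left vertex:
  1: 4
  2: 4, 5
  3: 4, 6

Step 2: Greedily match left vertices, then look for augmenting paths:
  Match 1 -- 4
  Match 2 -- 5
  Match 3 -- 6
  No augmenting path remains.

Step 3: Verify this is maximum:
  Matching size 3 = min(|L|, |R|) = min(3, 3), which is an upper bound, so this matching is maximum.

Maximum matching: {(1,4), (2,5), (3,6)}
Size: 3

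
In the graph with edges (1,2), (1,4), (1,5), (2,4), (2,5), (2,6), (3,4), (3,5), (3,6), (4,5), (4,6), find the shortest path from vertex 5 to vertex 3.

Step 1: Build adjacency list:
  1: 2, 4, 5
  2: 1, 4, 5, 6
  3: 4, 5, 6
  4: 1, 2, 3, 5, 6
  5: 1, 2, 3, 4
  6: 2, 3, 4

Step 2: BFS from vertex 5 to find shortest path to 3:
  vertex 1 reached at distance 1
  vertex 2 reached at distance 1
  vertex 3 reached at distance 1

Step 3: Shortest path: 5 -> 3
Path length: 1 edge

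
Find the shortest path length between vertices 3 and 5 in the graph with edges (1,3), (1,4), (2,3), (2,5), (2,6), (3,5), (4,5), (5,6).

Step 1: Build adjacency list:
  1: 3, 4
  2: 3, 5, 6
  3: 1, 2, 5
  4: 1, 5
  5: 2, 3, 4, 6
  6: 2, 5

Step 2: BFS from vertex 3 to find shortest path to 5:
  vertex 1 reached at distance 1
  vertex 2 reached at distance 1
  vertex 5 reached at distance 1

Step 3: Shortest path: 3 -> 5
Path length: 1 edge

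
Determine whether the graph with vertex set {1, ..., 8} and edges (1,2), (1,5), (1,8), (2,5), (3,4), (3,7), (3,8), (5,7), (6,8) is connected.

Step 1: Build adjacency list from edges:
  1: 2, 5, 8
  2: 1, 5
  3: 4, 7, 8
  4: 3
  5: 1, 2, 7
  6: 8
  7: 3, 5
  8: 1, 3, 6

Step 2: Run BFS/DFS from vertex 1:
  Visited: {1, 2, 5, 8, 7, 3, 6, 4}
  Reached 8 of 8 vertices

Step 3: All 8 vertices reached from vertex 1, so the graph is connected.
Answer: Yes, the graph is connected.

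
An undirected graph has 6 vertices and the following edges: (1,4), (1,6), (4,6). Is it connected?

Step 1: Build adjacency list from edges:
  1: 4, 6
  2: (none)
  3: (none)
  4: 1, 6
  5: (none)
  6: 1, 4

Step 2: Run BFS/DFS from vertex 1:
  Visited: {1, 4, 6}
  Reached 3 of 6 vertices

Step 3: Only 3 of 6 vertices reached. Graph is disconnected.
Connected components: {1, 4, 6}, {2}, {3}, {5}
Answer: No, the graph is not connected (4 components).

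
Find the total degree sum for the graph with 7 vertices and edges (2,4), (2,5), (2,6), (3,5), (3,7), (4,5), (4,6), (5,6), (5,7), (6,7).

Step 1: Count edges incident to each vertex:
  deg(1) = 0 (neighbors: none)
  deg(2) = 3 (neighbors: 4, 5, 6)
  deg(3) = 2 (neighbors: 5, 7)
  deg(4) = 3 (neighbors: 2, 5, 6)
  deg(5) = 5 (neighbors: 2, 3, 4, 6, 7)
  deg(6) = 4 (neighbors: 2, 4, 5, 7)
  deg(7) = 3 (neighbors: 3, 5, 6)

Step 2: Sum all degrees:
  0 + 3 + 2 + 3 + 5 + 4 + 3 = 20

Verification: sum of degrees = 2 * |E| = 2 * 10 = 20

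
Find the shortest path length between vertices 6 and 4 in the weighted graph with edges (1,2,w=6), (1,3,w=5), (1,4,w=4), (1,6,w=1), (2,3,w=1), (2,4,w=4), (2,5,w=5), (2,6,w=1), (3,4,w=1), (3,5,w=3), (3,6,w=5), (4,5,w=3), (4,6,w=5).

Step 1: Build adjacency list with weights:
  1: 2(w=6), 3(w=5), 4(w=4), 6(w=1)
  2: 1(w=6), 3(w=1), 4(w=4), 5(w=5), 6(w=1)
  3: 1(w=5), 2(w=1), 4(w=1), 5(w=3), 6(w=5)
  4: 1(w=4), 2(w=4), 3(w=1), 5(w=3), 6(w=5)
  5: 2(w=5), 3(w=3), 4(w=3)
  6: 1(w=1), 2(w=1), 3(w=5), 4(w=5)

Step 2: Apply Dijkstra's algorithm from vertex 6:
  Visit vertex 6 (distance=0)
    Update dist[1] = 1
    Update dist[2] = 1
    Update dist[3] = 5
    Update dist[4] = 5
  Visit vertex 1 (distance=1)
  Visit vertex 2 (distance=1)
    Update dist[3] = 2
    Update dist[5] = 6
  Visit vertex 3 (distance=2)
    Update dist[4] = 3
    Update dist[5] = 5
  Visit vertex 4 (distance=3)

Step 3: Shortest path: 6 -> 2 -> 3 -> 4
Total weight: 1 + 1 + 1 = 3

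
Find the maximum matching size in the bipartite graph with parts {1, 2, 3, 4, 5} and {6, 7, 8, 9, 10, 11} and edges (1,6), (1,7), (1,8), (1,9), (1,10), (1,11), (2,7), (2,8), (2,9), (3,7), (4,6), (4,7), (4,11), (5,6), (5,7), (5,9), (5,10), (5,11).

Step 1: List the neighbors of each left vertex:
  1: 6, 7, 8, 9, 10, 11
  2: 7, 8, 9
  3: 7
  4: 6, 7, 11
  5: 6, 7, 9, 10, 11

Step 2: Greedily match left vertices, then look for augmenting paths:
  Match 1 -- 6
  Match 2 -- 8
  Match 3 -- 7
  Match 4 -- 11
  Match 5 -- 9
  No augmenting path remains.

Step 3: Verify this is maximum:
  Matching size 5 = min(|L|, |R|) = min(5, 6), which is an upper bound, so this matching is maximum.

Maximum matching: {(1,6), (2,8), (3,7), (4,11), (5,9)}
Size: 5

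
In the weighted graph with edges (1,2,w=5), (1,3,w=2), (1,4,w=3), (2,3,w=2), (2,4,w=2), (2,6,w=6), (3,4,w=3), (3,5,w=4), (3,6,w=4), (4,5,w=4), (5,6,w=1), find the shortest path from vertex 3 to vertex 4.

Step 1: Build adjacency list with weights:
  1: 2(w=5), 3(w=2), 4(w=3)
  2: 1(w=5), 3(w=2), 4(w=2), 6(w=6)
  3: 1(w=2), 2(w=2), 4(w=3), 5(w=4), 6(w=4)
  4: 1(w=3), 2(w=2), 3(w=3), 5(w=4)
  5: 3(w=4), 4(w=4), 6(w=1)
  6: 2(w=6), 3(w=4), 5(w=1)

Step 2: Apply Dijkstra's algorithm from vertex 3:
  Visit vertex 3 (distance=0)
    Update dist[1] = 2
    Update dist[2] = 2
    Update dist[4] = 3
    Update dist[5] = 4
    Update dist[6] = 4
  Visit vertex 1 (distance=2)
  Visit vertex 2 (distance=2)
  Visit vertex 4 (distance=3)

Step 3: Shortest path: 3 -> 4
Total weight: 3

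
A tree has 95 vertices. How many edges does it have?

A tree on n vertices always has exactly n - 1 edges.
For n = 95: edges = 95 - 1 = 94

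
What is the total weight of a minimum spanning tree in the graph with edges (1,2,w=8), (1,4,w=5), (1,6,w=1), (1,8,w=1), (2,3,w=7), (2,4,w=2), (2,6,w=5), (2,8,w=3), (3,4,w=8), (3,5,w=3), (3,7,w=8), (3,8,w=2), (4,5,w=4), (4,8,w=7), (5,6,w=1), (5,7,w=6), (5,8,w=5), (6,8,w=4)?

Apply Kruskal's algorithm (sort edges by weight, add if no cycle):

Sorted edges by weight:
  (1,8) w=1
  (1,6) w=1
  (5,6) w=1
  (2,4) w=2
  (3,8) w=2
  (2,8) w=3
  (3,5) w=3
  (4,5) w=4
  (6,8) w=4
  (1,4) w=5
  (2,6) w=5
  (5,8) w=5
  (5,7) w=6
  (2,3) w=7
  (4,8) w=7
  (1,2) w=8
  (3,7) w=8
  (3,4) w=8

Add edge (1,8) w=1 -- no cycle. Running total: 1
Add edge (1,6) w=1 -- no cycle. Running total: 2
Add edge (5,6) w=1 -- no cycle. Running total: 3
Add edge (2,4) w=2 -- no cycle. Running total: 5
Add edge (3,8) w=2 -- no cycle. Running total: 7
Add edge (2,8) w=3 -- no cycle. Running total: 10
Skip edge (3,5) w=3 -- would create cycle
Skip edge (4,5) w=4 -- would create cycle
Skip edge (6,8) w=4 -- would create cycle
Skip edge (1,4) w=5 -- would create cycle
Skip edge (2,6) w=5 -- would create cycle
Skip edge (5,8) w=5 -- would create cycle
Add edge (5,7) w=6 -- no cycle. Running total: 16

MST edges: (1,8,w=1), (1,6,w=1), (5,6,w=1), (2,4,w=2), (3,8,w=2), (2,8,w=3), (5,7,w=6)
Total MST weight: 1 + 1 + 1 + 2 + 2 + 3 + 6 = 16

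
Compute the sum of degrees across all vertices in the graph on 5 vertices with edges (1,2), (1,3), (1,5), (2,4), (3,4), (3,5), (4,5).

Step 1: Count edges incident to each vertex:
  deg(1) = 3 (neighbors: 2, 3, 5)
  deg(2) = 2 (neighbors: 1, 4)
  deg(3) = 3 (neighbors: 1, 4, 5)
  deg(4) = 3 (neighbors: 2, 3, 5)
  deg(5) = 3 (neighbors: 1, 3, 4)

Step 2: Sum all degrees:
  3 + 2 + 3 + 3 + 3 = 14

Verification: sum of degrees = 2 * |E| = 2 * 7 = 14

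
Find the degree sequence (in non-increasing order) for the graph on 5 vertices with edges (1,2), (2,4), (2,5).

Step 1: Count edges incident to each vertex:
  deg(1) = 1 (neighbors: 2)
  deg(2) = 3 (neighbors: 1, 4, 5)
  deg(3) = 0 (neighbors: none)
  deg(4) = 1 (neighbors: 2)
  deg(5) = 1 (neighbors: 2)

Step 2: Sort degrees in non-increasing order:
  Degrees: [1, 3, 0, 1, 1] -> sorted: [3, 1, 1, 1, 0]

Degree sequence: [3, 1, 1, 1, 0]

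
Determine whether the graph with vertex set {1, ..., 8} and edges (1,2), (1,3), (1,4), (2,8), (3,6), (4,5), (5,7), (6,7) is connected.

Step 1: Build adjacency list from edges:
  1: 2, 3, 4
  2: 1, 8
  3: 1, 6
  4: 1, 5
  5: 4, 7
  6: 3, 7
  7: 5, 6
  8: 2

Step 2: Run BFS/DFS from vertex 1:
  Visited: {1, 2, 3, 4, 8, 6, 5, 7}
  Reached 8 of 8 vertices

Step 3: All 8 vertices reached from vertex 1, so the graph is connected.
Answer: Yes, the graph is connected.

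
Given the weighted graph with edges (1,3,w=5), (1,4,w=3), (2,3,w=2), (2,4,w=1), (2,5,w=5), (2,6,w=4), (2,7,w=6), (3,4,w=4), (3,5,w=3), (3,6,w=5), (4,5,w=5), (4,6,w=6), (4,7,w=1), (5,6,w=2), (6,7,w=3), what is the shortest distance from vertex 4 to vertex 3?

Step 1: Build adjacency list with weights:
  1: 3(w=5), 4(w=3)
  2: 3(w=2), 4(w=1), 5(w=5), 6(w=4), 7(w=6)
  3: 1(w=5), 2(w=2), 4(w=4), 5(w=3), 6(w=5)
  4: 1(w=3), 2(w=1), 3(w=4), 5(w=5), 6(w=6), 7(w=1)
  5: 2(w=5), 3(w=3), 4(w=5), 6(w=2)
  6: 2(w=4), 3(w=5), 4(w=6), 5(w=2), 7(w=3)
  7: 2(w=6), 4(w=1), 6(w=3)

Step 2: Apply Dijkstra's algorithm from vertex 4:
  Visit vertex 4 (distance=0)
    Update dist[1] = 3
    Update dist[2] = 1
    Update dist[3] = 4
    Update dist[5] = 5
    Update dist[6] = 6
    Update dist[7] = 1
  Visit vertex 2 (distance=1)
    Update dist[3] = 3
    Update dist[6] = 5
  Visit vertex 7 (distance=1)
    Update dist[6] = 4
  Visit vertex 1 (distance=3)
  Visit vertex 3 (distance=3)

Step 3: Shortest path: 4 -> 2 -> 3
Total weight: 1 + 2 = 3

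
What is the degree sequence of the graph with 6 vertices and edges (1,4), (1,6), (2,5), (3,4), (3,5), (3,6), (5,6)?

Step 1: Count edges incident to each vertex:
  deg(1) = 2 (neighbors: 4, 6)
  deg(2) = 1 (neighbors: 5)
  deg(3) = 3 (neighbors: 4, 5, 6)
  deg(4) = 2 (neighbors: 1, 3)
  deg(5) = 3 (neighbors: 2, 3, 6)
  deg(6) = 3 (neighbors: 1, 3, 5)

Step 2: Sort degrees in non-increasing order:
  Degrees: [2, 1, 3, 2, 3, 3] -> sorted: [3, 3, 3, 2, 2, 1]

Degree sequence: [3, 3, 3, 2, 2, 1]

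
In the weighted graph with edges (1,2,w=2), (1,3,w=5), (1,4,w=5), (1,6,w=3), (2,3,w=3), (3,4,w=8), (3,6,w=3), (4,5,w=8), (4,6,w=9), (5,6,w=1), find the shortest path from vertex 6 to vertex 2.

Step 1: Build adjacency list with weights:
  1: 2(w=2), 3(w=5), 4(w=5), 6(w=3)
  2: 1(w=2), 3(w=3)
  3: 1(w=5), 2(w=3), 4(w=8), 6(w=3)
  4: 1(w=5), 3(w=8), 5(w=8), 6(w=9)
  5: 4(w=8), 6(w=1)
  6: 1(w=3), 3(w=3), 4(w=9), 5(w=1)

Step 2: Apply Dijkstra's algorithm from vertex 6:
  Visit vertex 6 (distance=0)
    Update dist[1] = 3
    Update dist[3] = 3
    Update dist[4] = 9
    Update dist[5] = 1
  Visit vertex 5 (distance=1)
  Visit vertex 1 (distance=3)
    Update dist[2] = 5
    Update dist[4] = 8
  Visit vertex 3 (distance=3)
  Visit vertex 2 (distance=5)

Step 3: Shortest path: 6 -> 1 -> 2
Total weight: 3 + 2 = 5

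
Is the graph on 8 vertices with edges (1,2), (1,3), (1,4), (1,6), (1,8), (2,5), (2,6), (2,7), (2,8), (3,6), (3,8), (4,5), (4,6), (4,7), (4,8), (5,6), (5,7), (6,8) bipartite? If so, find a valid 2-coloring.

Step 1: Attempt 2-coloring using BFS:
  Start at vertex 1, assign color 0
  Color vertex 2 with color 1 (neighbor of 1)
  Color vertex 3 with color 1 (neighbor of 1)
  Color vertex 4 with color 1 (neighbor of 1)
  Color vertex 6 with color 1 (neighbor of 1)
  Color vertex 8 with color 1 (neighbor of 1)
  Color vertex 5 with color 0 (neighbor of 2)

Step 2: Conflict found! Vertices 2 and 6 are adjacent but have the same color.
This means the graph contains an odd cycle.

The graph is NOT bipartite.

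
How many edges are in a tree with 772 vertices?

A tree on n vertices always has exactly n - 1 edges.
For n = 772: edges = 772 - 1 = 771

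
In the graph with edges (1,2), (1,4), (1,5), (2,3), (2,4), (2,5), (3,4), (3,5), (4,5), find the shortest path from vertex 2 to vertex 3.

Step 1: Build adjacency list:
  1: 2, 4, 5
  2: 1, 3, 4, 5
  3: 2, 4, 5
  4: 1, 2, 3, 5
  5: 1, 2, 3, 4

Step 2: BFS from vertex 2 to find shortest path to 3:
  vertex 1 reached at distance 1
  vertex 3 reached at distance 1

Step 3: Shortest path: 2 -> 3
Path length: 1 edge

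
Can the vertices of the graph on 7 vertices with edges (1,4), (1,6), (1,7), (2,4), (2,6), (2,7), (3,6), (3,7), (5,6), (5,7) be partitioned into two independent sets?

Step 1: Attempt 2-coloring using BFS:
  Start at vertex 1, assign color 0
  Color vertex 4 with color 1 (neighbor of 1)
  Color vertex 6 with color 1 (neighbor of 1)
  Color vertex 7 with color 1 (neighbor of 1)
  Color vertex 2 with color 0 (neighbor of 4)
  Color vertex 3 with color 0 (neighbor of 6)
  Color vertex 5 with color 0 (neighbor of 6)

Step 2: 2-coloring succeeded. No conflicts found.
  Set A (color 0): {1, 2, 3, 5}
  Set B (color 1): {4, 6, 7}

The graph is bipartite with partition {1, 2, 3, 5}, {4, 6, 7}.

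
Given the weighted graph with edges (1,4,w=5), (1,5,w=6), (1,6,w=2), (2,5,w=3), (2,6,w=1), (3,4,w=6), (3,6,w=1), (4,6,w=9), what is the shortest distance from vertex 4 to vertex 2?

Step 1: Build adjacency list with weights:
  1: 4(w=5), 5(w=6), 6(w=2)
  2: 5(w=3), 6(w=1)
  3: 4(w=6), 6(w=1)
  4: 1(w=5), 3(w=6), 6(w=9)
  5: 1(w=6), 2(w=3)
  6: 1(w=2), 2(w=1), 3(w=1), 4(w=9)

Step 2: Apply Dijkstra's algorithm from vertex 4:
  Visit vertex 4 (distance=0)
    Update dist[1] = 5
    Update dist[3] = 6
    Update dist[6] = 9
  Visit vertex 1 (distance=5)
    Update dist[5] = 11
    Update dist[6] = 7
  Visit vertex 3 (distance=6)
  Visit vertex 6 (distance=7)
    Update dist[2] = 8
  Visit vertex 2 (distance=8)

Step 3: Shortest path: 4 -> 1 -> 6 -> 2
Total weight: 5 + 2 + 1 = 8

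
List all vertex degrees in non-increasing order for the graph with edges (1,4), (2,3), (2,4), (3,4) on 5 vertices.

Step 1: Count edges incident to each vertex:
  deg(1) = 1 (neighbors: 4)
  deg(2) = 2 (neighbors: 3, 4)
  deg(3) = 2 (neighbors: 2, 4)
  deg(4) = 3 (neighbors: 1, 2, 3)
  deg(5) = 0 (neighbors: none)

Step 2: Sort degrees in non-increasing order:
  Degrees: [1, 2, 2, 3, 0] -> sorted: [3, 2, 2, 1, 0]

Degree sequence: [3, 2, 2, 1, 0]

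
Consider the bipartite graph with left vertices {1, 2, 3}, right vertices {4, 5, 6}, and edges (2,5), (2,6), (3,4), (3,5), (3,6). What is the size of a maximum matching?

Step 1: List the neighbors of each left vertex:
  1: (none)
  2: 5, 6
  3: 4, 5, 6

Step 2: Greedily match left vertices, then look for augmenting paths:
  Match 2 -- 5
  Match 3 -- 4
  No augmenting path remains.

Step 3: Verify this is maximum:
  Matching has size 2. The vertex set {2, 3} covers every edge and has size 2; any matching has at most one edge per cover vertex, so 2 is maximum (König's theorem).

Maximum matching: {(2,5), (3,4)}
Size: 2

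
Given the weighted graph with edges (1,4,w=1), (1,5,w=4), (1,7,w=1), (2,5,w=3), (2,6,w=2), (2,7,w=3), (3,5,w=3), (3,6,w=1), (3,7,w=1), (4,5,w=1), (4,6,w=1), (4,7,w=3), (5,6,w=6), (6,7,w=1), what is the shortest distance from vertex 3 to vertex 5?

Step 1: Build adjacency list with weights:
  1: 4(w=1), 5(w=4), 7(w=1)
  2: 5(w=3), 6(w=2), 7(w=3)
  3: 5(w=3), 6(w=1), 7(w=1)
  4: 1(w=1), 5(w=1), 6(w=1), 7(w=3)
  5: 1(w=4), 2(w=3), 3(w=3), 4(w=1), 6(w=6)
  6: 2(w=2), 3(w=1), 4(w=1), 5(w=6), 7(w=1)
  7: 1(w=1), 2(w=3), 3(w=1), 4(w=3), 6(w=1)

Step 2: Apply Dijkstra's algorithm from vertex 3:
  Visit vertex 3 (distance=0)
    Update dist[5] = 3
    Update dist[6] = 1
    Update dist[7] = 1
  Visit vertex 6 (distance=1)
    Update dist[2] = 3
    Update dist[4] = 2
  Visit vertex 7 (distance=1)
    Update dist[1] = 2
  Visit vertex 1 (distance=2)
  Visit vertex 4 (distance=2)
  Visit vertex 2 (distance=3)
  Visit vertex 5 (distance=3)

Step 3: Shortest path: 3 -> 5
Total weight: 3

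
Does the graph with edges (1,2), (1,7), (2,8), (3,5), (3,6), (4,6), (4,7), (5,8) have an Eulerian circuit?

Step 1: Find the degree of each vertex:
  deg(1) = 2
  deg(2) = 2
  deg(3) = 2
  deg(4) = 2
  deg(5) = 2
  deg(6) = 2
  deg(7) = 2
  deg(8) = 2

Step 2: Count vertices with odd degree:
  All vertices have even degree (0 odd-degree vertices)

Step 3: Apply Euler's theorem:
  - Eulerian circuit exists iff graph is connected and all vertices have even degree
  - Eulerian path exists iff graph is connected and has 0 or 2 odd-degree vertices

Graph is connected with 0 odd-degree vertices.
Both Eulerian circuit and Eulerian path exist.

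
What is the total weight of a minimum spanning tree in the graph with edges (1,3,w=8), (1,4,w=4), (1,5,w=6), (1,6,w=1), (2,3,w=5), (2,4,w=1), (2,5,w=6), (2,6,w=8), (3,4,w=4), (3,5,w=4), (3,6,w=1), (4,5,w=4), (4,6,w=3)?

Apply Kruskal's algorithm (sort edges by weight, add if no cycle):

Sorted edges by weight:
  (1,6) w=1
  (2,4) w=1
  (3,6) w=1
  (4,6) w=3
  (1,4) w=4
  (3,5) w=4
  (3,4) w=4
  (4,5) w=4
  (2,3) w=5
  (1,5) w=6
  (2,5) w=6
  (1,3) w=8
  (2,6) w=8

Add edge (1,6) w=1 -- no cycle. Running total: 1
Add edge (2,4) w=1 -- no cycle. Running total: 2
Add edge (3,6) w=1 -- no cycle. Running total: 3
Add edge (4,6) w=3 -- no cycle. Running total: 6
Skip edge (1,4) w=4 -- would create cycle
Add edge (3,5) w=4 -- no cycle. Running total: 10

MST edges: (1,6,w=1), (2,4,w=1), (3,6,w=1), (4,6,w=3), (3,5,w=4)
Total MST weight: 1 + 1 + 1 + 3 + 4 = 10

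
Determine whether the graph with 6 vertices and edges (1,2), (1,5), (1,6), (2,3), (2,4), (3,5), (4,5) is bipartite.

Step 1: Attempt 2-coloring using BFS:
  Start at vertex 1, assign color 0
  Color vertex 2 with color 1 (neighbor of 1)
  Color vertex 5 with color 1 (neighbor of 1)
  Color vertex 6 with color 1 (neighbor of 1)
  Color vertex 3 with color 0 (neighbor of 2)
  Color vertex 4 with color 0 (neighbor of 2)

Step 2: 2-coloring succeeded. No conflicts found.
  Set A (color 0): {1, 3, 4}
  Set B (color 1): {2, 5, 6}

The graph is bipartite with partition {1, 3, 4}, {2, 5, 6}.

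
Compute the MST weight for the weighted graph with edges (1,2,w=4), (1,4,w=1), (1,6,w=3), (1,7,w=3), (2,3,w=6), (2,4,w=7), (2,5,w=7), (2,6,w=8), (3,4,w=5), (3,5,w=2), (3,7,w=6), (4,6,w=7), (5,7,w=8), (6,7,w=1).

Apply Kruskal's algorithm (sort edges by weight, add if no cycle):

Sorted edges by weight:
  (1,4) w=1
  (6,7) w=1
  (3,5) w=2
  (1,7) w=3
  (1,6) w=3
  (1,2) w=4
  (3,4) w=5
  (2,3) w=6
  (3,7) w=6
  (2,4) w=7
  (2,5) w=7
  (4,6) w=7
  (2,6) w=8
  (5,7) w=8

Add edge (1,4) w=1 -- no cycle. Running total: 1
Add edge (6,7) w=1 -- no cycle. Running total: 2
Add edge (3,5) w=2 -- no cycle. Running total: 4
Add edge (1,7) w=3 -- no cycle. Running total: 7
Skip edge (1,6) w=3 -- would create cycle
Add edge (1,2) w=4 -- no cycle. Running total: 11
Add edge (3,4) w=5 -- no cycle. Running total: 16

MST edges: (1,4,w=1), (6,7,w=1), (3,5,w=2), (1,7,w=3), (1,2,w=4), (3,4,w=5)
Total MST weight: 1 + 1 + 2 + 3 + 4 + 5 = 16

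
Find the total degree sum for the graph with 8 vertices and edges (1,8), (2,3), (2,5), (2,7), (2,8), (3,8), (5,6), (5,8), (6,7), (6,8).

Step 1: Count edges incident to each vertex:
  deg(1) = 1 (neighbors: 8)
  deg(2) = 4 (neighbors: 3, 5, 7, 8)
  deg(3) = 2 (neighbors: 2, 8)
  deg(4) = 0 (neighbors: none)
  deg(5) = 3 (neighbors: 2, 6, 8)
  deg(6) = 3 (neighbors: 5, 7, 8)
  deg(7) = 2 (neighbors: 2, 6)
  deg(8) = 5 (neighbors: 1, 2, 3, 5, 6)

Step 2: Sum all degrees:
  1 + 4 + 2 + 0 + 3 + 3 + 2 + 5 = 20

Verification: sum of degrees = 2 * |E| = 2 * 10 = 20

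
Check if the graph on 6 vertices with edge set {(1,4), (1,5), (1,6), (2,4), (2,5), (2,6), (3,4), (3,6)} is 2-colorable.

Step 1: Attempt 2-coloring using BFS:
  Start at vertex 1, assign color 0
  Color vertex 4 with color 1 (neighbor of 1)
  Color vertex 5 with color 1 (neighbor of 1)
  Color vertex 6 with color 1 (neighbor of 1)
  Color vertex 2 with color 0 (neighbor of 4)
  Color vertex 3 with color 0 (neighbor of 4)

Step 2: 2-coloring succeeded. No conflicts found.
  Set A (color 0): {1, 2, 3}
  Set B (color 1): {4, 5, 6}

The graph is bipartite with partition {1, 2, 3}, {4, 5, 6}.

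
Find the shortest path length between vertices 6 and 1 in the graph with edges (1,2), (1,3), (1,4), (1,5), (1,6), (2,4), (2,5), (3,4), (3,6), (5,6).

Step 1: Build adjacency list:
  1: 2, 3, 4, 5, 6
  2: 1, 4, 5
  3: 1, 4, 6
  4: 1, 2, 3
  5: 1, 2, 6
  6: 1, 3, 5

Step 2: BFS from vertex 6 to find shortest path to 1:
  vertex 1 reached at distance 1

Step 3: Shortest path: 6 -> 1
Path length: 1 edge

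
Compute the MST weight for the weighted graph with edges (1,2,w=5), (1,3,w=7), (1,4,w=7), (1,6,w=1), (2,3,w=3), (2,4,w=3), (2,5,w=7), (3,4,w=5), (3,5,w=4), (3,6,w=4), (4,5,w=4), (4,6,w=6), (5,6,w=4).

Apply Kruskal's algorithm (sort edges by weight, add if no cycle):

Sorted edges by weight:
  (1,6) w=1
  (2,3) w=3
  (2,4) w=3
  (3,5) w=4
  (3,6) w=4
  (4,5) w=4
  (5,6) w=4
  (1,2) w=5
  (3,4) w=5
  (4,6) w=6
  (1,4) w=7
  (1,3) w=7
  (2,5) w=7

Add edge (1,6) w=1 -- no cycle. Running total: 1
Add edge (2,3) w=3 -- no cycle. Running total: 4
Add edge (2,4) w=3 -- no cycle. Running total: 7
Add edge (3,5) w=4 -- no cycle. Running total: 11
Add edge (3,6) w=4 -- no cycle. Running total: 15

MST edges: (1,6,w=1), (2,3,w=3), (2,4,w=3), (3,5,w=4), (3,6,w=4)
Total MST weight: 1 + 3 + 3 + 4 + 4 = 15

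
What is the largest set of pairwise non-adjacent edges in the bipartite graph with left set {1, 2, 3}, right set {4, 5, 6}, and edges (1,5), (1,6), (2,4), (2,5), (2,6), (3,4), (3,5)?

Step 1: List the neighbors of each left vertex:
  1: 5, 6
  2: 4, 5, 6
  3: 4, 5

Step 2: Greedily match left vertices, then look for augmenting paths:
  Match 1 -- 5
  Match 2 -- 6
  Match 3 -- 4
  No augmenting path remains.

Step 3: Verify this is maximum:
  Matching size 3 = min(|L|, |R|) = min(3, 3), which is an upper bound, so this matching is maximum.

Maximum matching: {(1,5), (2,6), (3,4)}
Size: 3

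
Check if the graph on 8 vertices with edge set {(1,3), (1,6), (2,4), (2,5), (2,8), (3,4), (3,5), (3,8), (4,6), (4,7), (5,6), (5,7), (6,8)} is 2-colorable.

Step 1: Attempt 2-coloring using BFS:
  Start at vertex 1, assign color 0
  Color vertex 3 with color 1 (neighbor of 1)
  Color vertex 6 with color 1 (neighbor of 1)
  Color vertex 4 with color 0 (neighbor of 3)
  Color vertex 5 with color 0 (neighbor of 3)
  Color vertex 8 with color 0 (neighbor of 3)
  Color vertex 2 with color 1 (neighbor of 4)
  Color vertex 7 with color 1 (neighbor of 4)

Step 2: 2-coloring succeeded. No conflicts found.
  Set A (color 0): {1, 4, 5, 8}
  Set B (color 1): {2, 3, 6, 7}

The graph is bipartite with partition {1, 4, 5, 8}, {2, 3, 6, 7}.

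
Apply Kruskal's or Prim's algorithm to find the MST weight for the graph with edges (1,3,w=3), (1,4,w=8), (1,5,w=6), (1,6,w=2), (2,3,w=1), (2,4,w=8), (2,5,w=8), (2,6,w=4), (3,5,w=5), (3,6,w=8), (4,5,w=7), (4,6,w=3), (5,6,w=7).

Apply Kruskal's algorithm (sort edges by weight, add if no cycle):

Sorted edges by weight:
  (2,3) w=1
  (1,6) w=2
  (1,3) w=3
  (4,6) w=3
  (2,6) w=4
  (3,5) w=5
  (1,5) w=6
  (4,5) w=7
  (5,6) w=7
  (1,4) w=8
  (2,4) w=8
  (2,5) w=8
  (3,6) w=8

Add edge (2,3) w=1 -- no cycle. Running total: 1
Add edge (1,6) w=2 -- no cycle. Running total: 3
Add edge (1,3) w=3 -- no cycle. Running total: 6
Add edge (4,6) w=3 -- no cycle. Running total: 9
Skip edge (2,6) w=4 -- would create cycle
Add edge (3,5) w=5 -- no cycle. Running total: 14

MST edges: (2,3,w=1), (1,6,w=2), (1,3,w=3), (4,6,w=3), (3,5,w=5)
Total MST weight: 1 + 2 + 3 + 3 + 5 = 14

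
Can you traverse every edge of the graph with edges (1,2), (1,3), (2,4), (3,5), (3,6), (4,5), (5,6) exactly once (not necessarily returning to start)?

Step 1: Find the degree of each vertex:
  deg(1) = 2
  deg(2) = 2
  deg(3) = 3
  deg(4) = 2
  deg(5) = 3
  deg(6) = 2

Step 2: Count vertices with odd degree:
  Odd-degree vertices: 3, 5 (2 total)

Step 3: Apply Euler's theorem:
  - Eulerian circuit exists iff graph is connected and all vertices have even degree
  - Eulerian path exists iff graph is connected and has 0 or 2 odd-degree vertices

Graph is connected with exactly 2 odd-degree vertices (3, 5).
Eulerian path exists (starting and ending at the odd-degree vertices), but no Eulerian circuit.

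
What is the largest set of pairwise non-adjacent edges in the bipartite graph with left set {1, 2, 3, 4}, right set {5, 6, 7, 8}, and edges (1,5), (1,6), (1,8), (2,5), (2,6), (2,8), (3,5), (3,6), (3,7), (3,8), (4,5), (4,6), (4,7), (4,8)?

Step 1: List the neighbors of each left vertex:
  1: 5, 6, 8
  2: 5, 6, 8
  3: 5, 6, 7, 8
  4: 5, 6, 7, 8

Step 2: Greedily match left vertices, then look for augmenting paths:
  Match 1 -- 5
  Match 2 -- 6
  Match 3 -- 7
  Match 4 -- 8
  No augmenting path remains.

Step 3: Verify this is maximum:
  Matching size 4 = min(|L|, |R|) = min(4, 4), which is an upper bound, so this matching is maximum.

Maximum matching: {(1,5), (2,6), (3,7), (4,8)}
Size: 4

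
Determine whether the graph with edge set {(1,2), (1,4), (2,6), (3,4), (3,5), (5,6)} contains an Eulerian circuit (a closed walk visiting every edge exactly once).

Step 1: Find the degree of each vertex:
  deg(1) = 2
  deg(2) = 2
  deg(3) = 2
  deg(4) = 2
  deg(5) = 2
  deg(6) = 2

Step 2: Count vertices with odd degree:
  All vertices have even degree (0 odd-degree vertices)

Step 3: Apply Euler's theorem:
  - Eulerian circuit exists iff graph is connected and all vertices have even degree
  - Eulerian path exists iff graph is connected and has 0 or 2 odd-degree vertices

Graph is connected with 0 odd-degree vertices.
Both Eulerian circuit and Eulerian path exist.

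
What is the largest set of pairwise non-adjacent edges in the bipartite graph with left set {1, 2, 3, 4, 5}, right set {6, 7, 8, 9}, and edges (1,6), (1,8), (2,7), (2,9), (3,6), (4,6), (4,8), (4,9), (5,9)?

Step 1: List the neighbors of each left vertex:
  1: 6, 8
  2: 7, 9
  3: 6
  4: 6, 8, 9
  5: 9

Step 2: Greedily match left vertices, then look for augmenting paths:
  Match 1 -- 6
  Match 2 -- 7
  Match 4 -- 8
  Match 5 -- 9
  No augmenting path remains.

Step 3: Verify this is maximum:
  Matching size 4 = min(|L|, |R|) = min(5, 4), which is an upper bound, so this matching is maximum.

Maximum matching: {(1,6), (2,7), (4,8), (5,9)}
Size: 4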